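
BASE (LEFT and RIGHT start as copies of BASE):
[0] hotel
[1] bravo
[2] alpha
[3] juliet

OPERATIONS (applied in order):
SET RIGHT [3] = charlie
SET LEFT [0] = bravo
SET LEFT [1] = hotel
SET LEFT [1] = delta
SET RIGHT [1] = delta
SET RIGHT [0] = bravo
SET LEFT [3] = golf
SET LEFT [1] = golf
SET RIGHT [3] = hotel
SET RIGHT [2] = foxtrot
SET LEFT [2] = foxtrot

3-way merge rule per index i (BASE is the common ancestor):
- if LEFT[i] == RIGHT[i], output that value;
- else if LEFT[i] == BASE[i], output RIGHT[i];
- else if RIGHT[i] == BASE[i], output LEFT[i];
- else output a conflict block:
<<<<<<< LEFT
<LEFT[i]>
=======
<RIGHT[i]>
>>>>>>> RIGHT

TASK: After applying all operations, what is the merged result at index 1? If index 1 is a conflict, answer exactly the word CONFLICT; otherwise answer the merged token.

Final LEFT:  [bravo, golf, foxtrot, golf]
Final RIGHT: [bravo, delta, foxtrot, hotel]
i=0: L=bravo R=bravo -> agree -> bravo
i=1: BASE=bravo L=golf R=delta all differ -> CONFLICT
i=2: L=foxtrot R=foxtrot -> agree -> foxtrot
i=3: BASE=juliet L=golf R=hotel all differ -> CONFLICT
Index 1 -> CONFLICT

Answer: CONFLICT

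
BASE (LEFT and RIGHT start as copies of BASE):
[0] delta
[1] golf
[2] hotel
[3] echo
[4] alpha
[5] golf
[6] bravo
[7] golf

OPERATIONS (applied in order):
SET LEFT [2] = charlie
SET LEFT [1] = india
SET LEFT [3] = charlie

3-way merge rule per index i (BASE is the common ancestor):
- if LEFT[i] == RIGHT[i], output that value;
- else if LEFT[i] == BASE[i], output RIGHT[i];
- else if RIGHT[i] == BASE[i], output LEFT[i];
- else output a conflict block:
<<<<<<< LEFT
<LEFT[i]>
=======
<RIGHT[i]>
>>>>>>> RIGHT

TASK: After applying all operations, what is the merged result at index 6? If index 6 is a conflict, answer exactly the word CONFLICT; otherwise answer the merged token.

Final LEFT:  [delta, india, charlie, charlie, alpha, golf, bravo, golf]
Final RIGHT: [delta, golf, hotel, echo, alpha, golf, bravo, golf]
i=0: L=delta R=delta -> agree -> delta
i=1: L=india, R=golf=BASE -> take LEFT -> india
i=2: L=charlie, R=hotel=BASE -> take LEFT -> charlie
i=3: L=charlie, R=echo=BASE -> take LEFT -> charlie
i=4: L=alpha R=alpha -> agree -> alpha
i=5: L=golf R=golf -> agree -> golf
i=6: L=bravo R=bravo -> agree -> bravo
i=7: L=golf R=golf -> agree -> golf
Index 6 -> bravo

Answer: bravo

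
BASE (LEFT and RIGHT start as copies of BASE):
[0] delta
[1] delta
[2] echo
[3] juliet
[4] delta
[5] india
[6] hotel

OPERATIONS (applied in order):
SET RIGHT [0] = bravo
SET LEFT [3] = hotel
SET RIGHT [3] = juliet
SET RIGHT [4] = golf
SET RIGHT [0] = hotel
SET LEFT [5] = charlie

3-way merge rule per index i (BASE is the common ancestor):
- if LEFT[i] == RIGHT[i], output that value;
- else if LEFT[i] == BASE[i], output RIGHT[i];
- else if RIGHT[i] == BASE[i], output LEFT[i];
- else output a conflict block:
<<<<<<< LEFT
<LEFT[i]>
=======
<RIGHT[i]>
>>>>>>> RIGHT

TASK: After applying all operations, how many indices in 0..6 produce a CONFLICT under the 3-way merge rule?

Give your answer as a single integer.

Final LEFT:  [delta, delta, echo, hotel, delta, charlie, hotel]
Final RIGHT: [hotel, delta, echo, juliet, golf, india, hotel]
i=0: L=delta=BASE, R=hotel -> take RIGHT -> hotel
i=1: L=delta R=delta -> agree -> delta
i=2: L=echo R=echo -> agree -> echo
i=3: L=hotel, R=juliet=BASE -> take LEFT -> hotel
i=4: L=delta=BASE, R=golf -> take RIGHT -> golf
i=5: L=charlie, R=india=BASE -> take LEFT -> charlie
i=6: L=hotel R=hotel -> agree -> hotel
Conflict count: 0

Answer: 0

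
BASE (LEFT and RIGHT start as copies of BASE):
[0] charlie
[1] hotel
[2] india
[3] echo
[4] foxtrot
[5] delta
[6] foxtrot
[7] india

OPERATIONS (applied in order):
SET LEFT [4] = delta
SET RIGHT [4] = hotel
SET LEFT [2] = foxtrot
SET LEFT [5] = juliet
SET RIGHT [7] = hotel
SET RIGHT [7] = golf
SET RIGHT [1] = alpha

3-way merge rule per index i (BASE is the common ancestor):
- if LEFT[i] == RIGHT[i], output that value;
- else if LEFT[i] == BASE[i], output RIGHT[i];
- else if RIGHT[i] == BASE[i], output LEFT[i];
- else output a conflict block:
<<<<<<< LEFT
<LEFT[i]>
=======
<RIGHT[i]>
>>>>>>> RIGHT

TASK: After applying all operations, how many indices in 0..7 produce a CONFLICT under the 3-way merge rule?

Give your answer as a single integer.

Answer: 1

Derivation:
Final LEFT:  [charlie, hotel, foxtrot, echo, delta, juliet, foxtrot, india]
Final RIGHT: [charlie, alpha, india, echo, hotel, delta, foxtrot, golf]
i=0: L=charlie R=charlie -> agree -> charlie
i=1: L=hotel=BASE, R=alpha -> take RIGHT -> alpha
i=2: L=foxtrot, R=india=BASE -> take LEFT -> foxtrot
i=3: L=echo R=echo -> agree -> echo
i=4: BASE=foxtrot L=delta R=hotel all differ -> CONFLICT
i=5: L=juliet, R=delta=BASE -> take LEFT -> juliet
i=6: L=foxtrot R=foxtrot -> agree -> foxtrot
i=7: L=india=BASE, R=golf -> take RIGHT -> golf
Conflict count: 1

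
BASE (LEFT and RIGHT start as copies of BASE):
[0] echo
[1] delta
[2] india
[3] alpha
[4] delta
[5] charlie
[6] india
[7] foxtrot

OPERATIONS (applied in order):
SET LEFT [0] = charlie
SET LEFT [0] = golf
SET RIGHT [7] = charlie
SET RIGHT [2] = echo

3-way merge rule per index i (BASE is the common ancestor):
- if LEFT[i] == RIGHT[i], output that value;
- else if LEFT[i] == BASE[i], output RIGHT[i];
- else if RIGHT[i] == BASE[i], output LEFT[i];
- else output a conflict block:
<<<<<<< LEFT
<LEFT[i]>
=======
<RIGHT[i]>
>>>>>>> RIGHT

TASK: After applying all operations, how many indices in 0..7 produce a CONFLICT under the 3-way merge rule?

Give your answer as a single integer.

Answer: 0

Derivation:
Final LEFT:  [golf, delta, india, alpha, delta, charlie, india, foxtrot]
Final RIGHT: [echo, delta, echo, alpha, delta, charlie, india, charlie]
i=0: L=golf, R=echo=BASE -> take LEFT -> golf
i=1: L=delta R=delta -> agree -> delta
i=2: L=india=BASE, R=echo -> take RIGHT -> echo
i=3: L=alpha R=alpha -> agree -> alpha
i=4: L=delta R=delta -> agree -> delta
i=5: L=charlie R=charlie -> agree -> charlie
i=6: L=india R=india -> agree -> india
i=7: L=foxtrot=BASE, R=charlie -> take RIGHT -> charlie
Conflict count: 0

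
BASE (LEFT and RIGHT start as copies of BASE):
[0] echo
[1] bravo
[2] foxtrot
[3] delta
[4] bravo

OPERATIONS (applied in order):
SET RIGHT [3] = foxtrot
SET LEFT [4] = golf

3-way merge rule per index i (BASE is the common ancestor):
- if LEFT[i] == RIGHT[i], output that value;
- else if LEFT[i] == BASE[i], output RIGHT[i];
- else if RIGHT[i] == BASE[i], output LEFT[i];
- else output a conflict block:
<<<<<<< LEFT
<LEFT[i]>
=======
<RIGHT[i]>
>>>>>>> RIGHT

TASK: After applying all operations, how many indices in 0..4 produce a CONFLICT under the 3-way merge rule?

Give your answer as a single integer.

Final LEFT:  [echo, bravo, foxtrot, delta, golf]
Final RIGHT: [echo, bravo, foxtrot, foxtrot, bravo]
i=0: L=echo R=echo -> agree -> echo
i=1: L=bravo R=bravo -> agree -> bravo
i=2: L=foxtrot R=foxtrot -> agree -> foxtrot
i=3: L=delta=BASE, R=foxtrot -> take RIGHT -> foxtrot
i=4: L=golf, R=bravo=BASE -> take LEFT -> golf
Conflict count: 0

Answer: 0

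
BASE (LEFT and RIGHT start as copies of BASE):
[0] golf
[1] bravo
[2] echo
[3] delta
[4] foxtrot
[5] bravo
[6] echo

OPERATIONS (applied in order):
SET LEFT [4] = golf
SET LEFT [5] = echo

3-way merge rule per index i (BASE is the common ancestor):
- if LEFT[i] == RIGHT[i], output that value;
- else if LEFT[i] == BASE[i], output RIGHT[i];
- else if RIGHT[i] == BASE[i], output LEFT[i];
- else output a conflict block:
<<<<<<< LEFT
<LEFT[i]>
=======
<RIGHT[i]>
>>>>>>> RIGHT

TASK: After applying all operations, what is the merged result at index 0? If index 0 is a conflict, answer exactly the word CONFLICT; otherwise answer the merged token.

Answer: golf

Derivation:
Final LEFT:  [golf, bravo, echo, delta, golf, echo, echo]
Final RIGHT: [golf, bravo, echo, delta, foxtrot, bravo, echo]
i=0: L=golf R=golf -> agree -> golf
i=1: L=bravo R=bravo -> agree -> bravo
i=2: L=echo R=echo -> agree -> echo
i=3: L=delta R=delta -> agree -> delta
i=4: L=golf, R=foxtrot=BASE -> take LEFT -> golf
i=5: L=echo, R=bravo=BASE -> take LEFT -> echo
i=6: L=echo R=echo -> agree -> echo
Index 0 -> golf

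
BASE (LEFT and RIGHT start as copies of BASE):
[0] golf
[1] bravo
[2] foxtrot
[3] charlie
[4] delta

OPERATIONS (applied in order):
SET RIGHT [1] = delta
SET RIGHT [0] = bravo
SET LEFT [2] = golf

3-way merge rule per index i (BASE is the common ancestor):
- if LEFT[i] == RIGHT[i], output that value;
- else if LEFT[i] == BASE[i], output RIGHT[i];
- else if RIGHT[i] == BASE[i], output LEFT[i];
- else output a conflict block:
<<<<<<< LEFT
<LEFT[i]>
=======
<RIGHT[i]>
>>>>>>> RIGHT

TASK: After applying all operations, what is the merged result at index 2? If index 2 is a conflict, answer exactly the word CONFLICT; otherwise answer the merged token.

Answer: golf

Derivation:
Final LEFT:  [golf, bravo, golf, charlie, delta]
Final RIGHT: [bravo, delta, foxtrot, charlie, delta]
i=0: L=golf=BASE, R=bravo -> take RIGHT -> bravo
i=1: L=bravo=BASE, R=delta -> take RIGHT -> delta
i=2: L=golf, R=foxtrot=BASE -> take LEFT -> golf
i=3: L=charlie R=charlie -> agree -> charlie
i=4: L=delta R=delta -> agree -> delta
Index 2 -> golf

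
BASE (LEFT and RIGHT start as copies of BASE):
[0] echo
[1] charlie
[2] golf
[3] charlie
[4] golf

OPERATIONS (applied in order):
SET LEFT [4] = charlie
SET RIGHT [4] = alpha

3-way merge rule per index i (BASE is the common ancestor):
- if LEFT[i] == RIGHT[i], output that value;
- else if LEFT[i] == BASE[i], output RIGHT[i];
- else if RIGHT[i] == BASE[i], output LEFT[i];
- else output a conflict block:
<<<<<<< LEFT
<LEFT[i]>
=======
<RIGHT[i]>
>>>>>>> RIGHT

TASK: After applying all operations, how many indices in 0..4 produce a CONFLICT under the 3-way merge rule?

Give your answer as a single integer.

Answer: 1

Derivation:
Final LEFT:  [echo, charlie, golf, charlie, charlie]
Final RIGHT: [echo, charlie, golf, charlie, alpha]
i=0: L=echo R=echo -> agree -> echo
i=1: L=charlie R=charlie -> agree -> charlie
i=2: L=golf R=golf -> agree -> golf
i=3: L=charlie R=charlie -> agree -> charlie
i=4: BASE=golf L=charlie R=alpha all differ -> CONFLICT
Conflict count: 1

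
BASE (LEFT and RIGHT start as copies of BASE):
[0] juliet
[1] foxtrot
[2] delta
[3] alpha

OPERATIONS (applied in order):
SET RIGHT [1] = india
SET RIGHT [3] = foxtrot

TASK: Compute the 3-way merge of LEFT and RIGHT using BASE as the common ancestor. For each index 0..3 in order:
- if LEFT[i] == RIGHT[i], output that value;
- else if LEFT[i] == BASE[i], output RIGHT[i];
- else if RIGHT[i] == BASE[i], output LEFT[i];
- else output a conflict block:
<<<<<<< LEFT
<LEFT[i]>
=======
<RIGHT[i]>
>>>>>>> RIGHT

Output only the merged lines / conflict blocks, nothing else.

Final LEFT:  [juliet, foxtrot, delta, alpha]
Final RIGHT: [juliet, india, delta, foxtrot]
i=0: L=juliet R=juliet -> agree -> juliet
i=1: L=foxtrot=BASE, R=india -> take RIGHT -> india
i=2: L=delta R=delta -> agree -> delta
i=3: L=alpha=BASE, R=foxtrot -> take RIGHT -> foxtrot

Answer: juliet
india
delta
foxtrot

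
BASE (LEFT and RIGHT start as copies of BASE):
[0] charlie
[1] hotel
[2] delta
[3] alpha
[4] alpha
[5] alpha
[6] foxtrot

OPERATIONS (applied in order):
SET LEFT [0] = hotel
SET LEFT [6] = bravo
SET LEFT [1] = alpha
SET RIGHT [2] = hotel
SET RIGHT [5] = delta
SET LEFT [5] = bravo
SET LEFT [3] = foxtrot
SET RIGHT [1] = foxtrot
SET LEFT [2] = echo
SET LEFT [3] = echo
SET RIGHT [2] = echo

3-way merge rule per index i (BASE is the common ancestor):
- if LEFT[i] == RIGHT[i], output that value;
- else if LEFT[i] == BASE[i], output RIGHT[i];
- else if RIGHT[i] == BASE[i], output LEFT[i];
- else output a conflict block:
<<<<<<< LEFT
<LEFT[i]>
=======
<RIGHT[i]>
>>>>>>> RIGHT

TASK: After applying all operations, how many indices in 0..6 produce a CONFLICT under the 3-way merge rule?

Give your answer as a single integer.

Final LEFT:  [hotel, alpha, echo, echo, alpha, bravo, bravo]
Final RIGHT: [charlie, foxtrot, echo, alpha, alpha, delta, foxtrot]
i=0: L=hotel, R=charlie=BASE -> take LEFT -> hotel
i=1: BASE=hotel L=alpha R=foxtrot all differ -> CONFLICT
i=2: L=echo R=echo -> agree -> echo
i=3: L=echo, R=alpha=BASE -> take LEFT -> echo
i=4: L=alpha R=alpha -> agree -> alpha
i=5: BASE=alpha L=bravo R=delta all differ -> CONFLICT
i=6: L=bravo, R=foxtrot=BASE -> take LEFT -> bravo
Conflict count: 2

Answer: 2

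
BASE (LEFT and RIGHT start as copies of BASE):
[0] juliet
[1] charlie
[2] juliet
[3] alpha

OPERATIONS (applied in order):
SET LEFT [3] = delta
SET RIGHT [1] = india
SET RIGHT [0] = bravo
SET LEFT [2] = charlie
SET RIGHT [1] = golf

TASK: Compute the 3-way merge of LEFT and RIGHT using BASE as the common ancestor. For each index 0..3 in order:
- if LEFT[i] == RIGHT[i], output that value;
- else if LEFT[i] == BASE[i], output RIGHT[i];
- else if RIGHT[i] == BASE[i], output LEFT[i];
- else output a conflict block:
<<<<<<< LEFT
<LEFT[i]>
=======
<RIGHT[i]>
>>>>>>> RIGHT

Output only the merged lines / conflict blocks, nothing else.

Answer: bravo
golf
charlie
delta

Derivation:
Final LEFT:  [juliet, charlie, charlie, delta]
Final RIGHT: [bravo, golf, juliet, alpha]
i=0: L=juliet=BASE, R=bravo -> take RIGHT -> bravo
i=1: L=charlie=BASE, R=golf -> take RIGHT -> golf
i=2: L=charlie, R=juliet=BASE -> take LEFT -> charlie
i=3: L=delta, R=alpha=BASE -> take LEFT -> delta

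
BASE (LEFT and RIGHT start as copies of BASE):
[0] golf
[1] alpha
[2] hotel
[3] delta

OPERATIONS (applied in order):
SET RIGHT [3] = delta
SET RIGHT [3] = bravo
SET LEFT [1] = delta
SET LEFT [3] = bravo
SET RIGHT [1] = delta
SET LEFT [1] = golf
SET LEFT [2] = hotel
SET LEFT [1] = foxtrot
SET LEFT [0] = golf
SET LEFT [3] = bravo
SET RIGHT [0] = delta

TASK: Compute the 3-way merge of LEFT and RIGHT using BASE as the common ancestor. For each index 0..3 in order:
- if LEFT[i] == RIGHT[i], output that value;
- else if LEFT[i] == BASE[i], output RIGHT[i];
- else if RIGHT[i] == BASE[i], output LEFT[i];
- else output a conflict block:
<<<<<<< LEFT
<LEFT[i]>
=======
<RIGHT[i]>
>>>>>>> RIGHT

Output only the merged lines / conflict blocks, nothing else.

Final LEFT:  [golf, foxtrot, hotel, bravo]
Final RIGHT: [delta, delta, hotel, bravo]
i=0: L=golf=BASE, R=delta -> take RIGHT -> delta
i=1: BASE=alpha L=foxtrot R=delta all differ -> CONFLICT
i=2: L=hotel R=hotel -> agree -> hotel
i=3: L=bravo R=bravo -> agree -> bravo

Answer: delta
<<<<<<< LEFT
foxtrot
=======
delta
>>>>>>> RIGHT
hotel
bravo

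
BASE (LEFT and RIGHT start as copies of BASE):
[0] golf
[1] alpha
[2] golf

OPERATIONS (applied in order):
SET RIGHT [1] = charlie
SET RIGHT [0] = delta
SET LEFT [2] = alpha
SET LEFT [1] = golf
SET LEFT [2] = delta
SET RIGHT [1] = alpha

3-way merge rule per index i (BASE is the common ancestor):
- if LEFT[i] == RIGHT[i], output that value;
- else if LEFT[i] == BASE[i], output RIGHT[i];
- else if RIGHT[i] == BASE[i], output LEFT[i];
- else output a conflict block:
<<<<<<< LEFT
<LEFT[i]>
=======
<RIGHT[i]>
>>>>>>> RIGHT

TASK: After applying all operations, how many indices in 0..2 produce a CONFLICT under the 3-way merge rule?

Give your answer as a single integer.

Answer: 0

Derivation:
Final LEFT:  [golf, golf, delta]
Final RIGHT: [delta, alpha, golf]
i=0: L=golf=BASE, R=delta -> take RIGHT -> delta
i=1: L=golf, R=alpha=BASE -> take LEFT -> golf
i=2: L=delta, R=golf=BASE -> take LEFT -> delta
Conflict count: 0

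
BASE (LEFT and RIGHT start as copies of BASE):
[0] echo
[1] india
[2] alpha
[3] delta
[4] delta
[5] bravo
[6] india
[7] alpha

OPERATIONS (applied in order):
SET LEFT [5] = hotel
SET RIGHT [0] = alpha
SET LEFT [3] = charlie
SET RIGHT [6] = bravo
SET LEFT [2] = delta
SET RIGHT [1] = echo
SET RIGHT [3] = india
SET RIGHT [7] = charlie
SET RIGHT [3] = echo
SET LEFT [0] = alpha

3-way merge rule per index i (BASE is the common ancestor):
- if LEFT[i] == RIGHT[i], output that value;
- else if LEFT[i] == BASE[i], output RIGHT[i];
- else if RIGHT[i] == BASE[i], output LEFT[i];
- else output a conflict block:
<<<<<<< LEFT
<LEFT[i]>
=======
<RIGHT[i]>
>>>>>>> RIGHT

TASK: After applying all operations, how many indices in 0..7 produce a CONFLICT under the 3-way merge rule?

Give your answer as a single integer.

Answer: 1

Derivation:
Final LEFT:  [alpha, india, delta, charlie, delta, hotel, india, alpha]
Final RIGHT: [alpha, echo, alpha, echo, delta, bravo, bravo, charlie]
i=0: L=alpha R=alpha -> agree -> alpha
i=1: L=india=BASE, R=echo -> take RIGHT -> echo
i=2: L=delta, R=alpha=BASE -> take LEFT -> delta
i=3: BASE=delta L=charlie R=echo all differ -> CONFLICT
i=4: L=delta R=delta -> agree -> delta
i=5: L=hotel, R=bravo=BASE -> take LEFT -> hotel
i=6: L=india=BASE, R=bravo -> take RIGHT -> bravo
i=7: L=alpha=BASE, R=charlie -> take RIGHT -> charlie
Conflict count: 1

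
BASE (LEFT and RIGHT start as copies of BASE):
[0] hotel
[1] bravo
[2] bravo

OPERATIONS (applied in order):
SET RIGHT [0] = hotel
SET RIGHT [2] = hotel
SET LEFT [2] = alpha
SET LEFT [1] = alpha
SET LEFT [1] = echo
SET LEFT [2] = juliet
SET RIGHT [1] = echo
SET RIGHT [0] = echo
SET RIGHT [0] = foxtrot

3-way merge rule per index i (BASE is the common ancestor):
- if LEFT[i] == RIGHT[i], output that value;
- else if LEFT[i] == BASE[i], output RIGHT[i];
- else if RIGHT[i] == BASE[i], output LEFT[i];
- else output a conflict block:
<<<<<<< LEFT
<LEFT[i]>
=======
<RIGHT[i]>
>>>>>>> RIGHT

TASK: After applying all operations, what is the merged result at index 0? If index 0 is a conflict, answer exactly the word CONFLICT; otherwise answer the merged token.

Answer: foxtrot

Derivation:
Final LEFT:  [hotel, echo, juliet]
Final RIGHT: [foxtrot, echo, hotel]
i=0: L=hotel=BASE, R=foxtrot -> take RIGHT -> foxtrot
i=1: L=echo R=echo -> agree -> echo
i=2: BASE=bravo L=juliet R=hotel all differ -> CONFLICT
Index 0 -> foxtrot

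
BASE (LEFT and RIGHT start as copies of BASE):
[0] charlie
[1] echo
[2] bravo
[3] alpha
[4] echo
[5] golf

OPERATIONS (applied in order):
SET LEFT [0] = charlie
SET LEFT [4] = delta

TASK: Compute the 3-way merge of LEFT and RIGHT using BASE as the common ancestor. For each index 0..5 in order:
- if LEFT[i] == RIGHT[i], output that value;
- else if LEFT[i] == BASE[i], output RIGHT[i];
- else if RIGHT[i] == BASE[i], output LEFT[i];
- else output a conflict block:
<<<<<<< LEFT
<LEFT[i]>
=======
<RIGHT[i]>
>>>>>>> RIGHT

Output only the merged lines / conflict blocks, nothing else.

Answer: charlie
echo
bravo
alpha
delta
golf

Derivation:
Final LEFT:  [charlie, echo, bravo, alpha, delta, golf]
Final RIGHT: [charlie, echo, bravo, alpha, echo, golf]
i=0: L=charlie R=charlie -> agree -> charlie
i=1: L=echo R=echo -> agree -> echo
i=2: L=bravo R=bravo -> agree -> bravo
i=3: L=alpha R=alpha -> agree -> alpha
i=4: L=delta, R=echo=BASE -> take LEFT -> delta
i=5: L=golf R=golf -> agree -> golf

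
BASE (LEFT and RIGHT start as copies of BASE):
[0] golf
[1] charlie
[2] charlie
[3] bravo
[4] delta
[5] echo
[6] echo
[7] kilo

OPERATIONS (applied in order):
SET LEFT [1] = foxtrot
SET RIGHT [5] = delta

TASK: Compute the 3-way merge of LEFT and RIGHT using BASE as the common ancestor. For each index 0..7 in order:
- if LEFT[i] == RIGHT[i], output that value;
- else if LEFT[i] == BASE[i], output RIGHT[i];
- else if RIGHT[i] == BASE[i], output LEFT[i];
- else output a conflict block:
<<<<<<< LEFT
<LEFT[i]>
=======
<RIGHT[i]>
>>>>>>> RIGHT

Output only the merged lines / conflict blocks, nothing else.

Final LEFT:  [golf, foxtrot, charlie, bravo, delta, echo, echo, kilo]
Final RIGHT: [golf, charlie, charlie, bravo, delta, delta, echo, kilo]
i=0: L=golf R=golf -> agree -> golf
i=1: L=foxtrot, R=charlie=BASE -> take LEFT -> foxtrot
i=2: L=charlie R=charlie -> agree -> charlie
i=3: L=bravo R=bravo -> agree -> bravo
i=4: L=delta R=delta -> agree -> delta
i=5: L=echo=BASE, R=delta -> take RIGHT -> delta
i=6: L=echo R=echo -> agree -> echo
i=7: L=kilo R=kilo -> agree -> kilo

Answer: golf
foxtrot
charlie
bravo
delta
delta
echo
kilo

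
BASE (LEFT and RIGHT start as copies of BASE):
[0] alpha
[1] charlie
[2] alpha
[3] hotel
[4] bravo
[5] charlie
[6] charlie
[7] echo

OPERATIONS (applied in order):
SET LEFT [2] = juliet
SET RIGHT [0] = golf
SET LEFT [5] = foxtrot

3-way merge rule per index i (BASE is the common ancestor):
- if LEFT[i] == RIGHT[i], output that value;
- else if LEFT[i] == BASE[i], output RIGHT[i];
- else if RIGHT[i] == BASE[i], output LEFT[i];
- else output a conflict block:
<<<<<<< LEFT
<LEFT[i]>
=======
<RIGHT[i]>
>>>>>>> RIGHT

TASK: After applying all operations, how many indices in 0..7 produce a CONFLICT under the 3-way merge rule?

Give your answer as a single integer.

Answer: 0

Derivation:
Final LEFT:  [alpha, charlie, juliet, hotel, bravo, foxtrot, charlie, echo]
Final RIGHT: [golf, charlie, alpha, hotel, bravo, charlie, charlie, echo]
i=0: L=alpha=BASE, R=golf -> take RIGHT -> golf
i=1: L=charlie R=charlie -> agree -> charlie
i=2: L=juliet, R=alpha=BASE -> take LEFT -> juliet
i=3: L=hotel R=hotel -> agree -> hotel
i=4: L=bravo R=bravo -> agree -> bravo
i=5: L=foxtrot, R=charlie=BASE -> take LEFT -> foxtrot
i=6: L=charlie R=charlie -> agree -> charlie
i=7: L=echo R=echo -> agree -> echo
Conflict count: 0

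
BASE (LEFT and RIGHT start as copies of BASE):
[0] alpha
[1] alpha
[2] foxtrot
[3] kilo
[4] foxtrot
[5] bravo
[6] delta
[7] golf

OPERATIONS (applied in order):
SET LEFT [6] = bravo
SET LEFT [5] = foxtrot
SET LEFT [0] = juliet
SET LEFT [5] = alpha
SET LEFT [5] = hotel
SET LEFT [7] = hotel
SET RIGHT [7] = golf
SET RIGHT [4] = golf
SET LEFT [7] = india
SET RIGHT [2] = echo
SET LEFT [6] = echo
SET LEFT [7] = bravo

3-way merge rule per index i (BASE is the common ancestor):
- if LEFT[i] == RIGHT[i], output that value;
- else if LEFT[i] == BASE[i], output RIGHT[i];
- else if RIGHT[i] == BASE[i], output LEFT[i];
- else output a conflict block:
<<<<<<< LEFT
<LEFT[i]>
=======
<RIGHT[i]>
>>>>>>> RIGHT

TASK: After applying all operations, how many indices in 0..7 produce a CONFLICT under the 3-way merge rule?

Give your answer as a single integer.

Answer: 0

Derivation:
Final LEFT:  [juliet, alpha, foxtrot, kilo, foxtrot, hotel, echo, bravo]
Final RIGHT: [alpha, alpha, echo, kilo, golf, bravo, delta, golf]
i=0: L=juliet, R=alpha=BASE -> take LEFT -> juliet
i=1: L=alpha R=alpha -> agree -> alpha
i=2: L=foxtrot=BASE, R=echo -> take RIGHT -> echo
i=3: L=kilo R=kilo -> agree -> kilo
i=4: L=foxtrot=BASE, R=golf -> take RIGHT -> golf
i=5: L=hotel, R=bravo=BASE -> take LEFT -> hotel
i=6: L=echo, R=delta=BASE -> take LEFT -> echo
i=7: L=bravo, R=golf=BASE -> take LEFT -> bravo
Conflict count: 0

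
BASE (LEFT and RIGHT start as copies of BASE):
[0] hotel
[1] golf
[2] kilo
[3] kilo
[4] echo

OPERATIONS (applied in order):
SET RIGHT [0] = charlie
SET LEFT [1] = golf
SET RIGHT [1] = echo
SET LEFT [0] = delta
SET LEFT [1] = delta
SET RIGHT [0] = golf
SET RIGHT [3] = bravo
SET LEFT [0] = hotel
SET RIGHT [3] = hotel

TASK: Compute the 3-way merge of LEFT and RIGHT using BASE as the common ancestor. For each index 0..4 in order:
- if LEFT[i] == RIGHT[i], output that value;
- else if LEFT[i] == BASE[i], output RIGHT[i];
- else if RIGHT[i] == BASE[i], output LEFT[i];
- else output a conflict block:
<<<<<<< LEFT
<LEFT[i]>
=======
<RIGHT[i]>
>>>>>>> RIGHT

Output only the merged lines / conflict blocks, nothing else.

Answer: golf
<<<<<<< LEFT
delta
=======
echo
>>>>>>> RIGHT
kilo
hotel
echo

Derivation:
Final LEFT:  [hotel, delta, kilo, kilo, echo]
Final RIGHT: [golf, echo, kilo, hotel, echo]
i=0: L=hotel=BASE, R=golf -> take RIGHT -> golf
i=1: BASE=golf L=delta R=echo all differ -> CONFLICT
i=2: L=kilo R=kilo -> agree -> kilo
i=3: L=kilo=BASE, R=hotel -> take RIGHT -> hotel
i=4: L=echo R=echo -> agree -> echo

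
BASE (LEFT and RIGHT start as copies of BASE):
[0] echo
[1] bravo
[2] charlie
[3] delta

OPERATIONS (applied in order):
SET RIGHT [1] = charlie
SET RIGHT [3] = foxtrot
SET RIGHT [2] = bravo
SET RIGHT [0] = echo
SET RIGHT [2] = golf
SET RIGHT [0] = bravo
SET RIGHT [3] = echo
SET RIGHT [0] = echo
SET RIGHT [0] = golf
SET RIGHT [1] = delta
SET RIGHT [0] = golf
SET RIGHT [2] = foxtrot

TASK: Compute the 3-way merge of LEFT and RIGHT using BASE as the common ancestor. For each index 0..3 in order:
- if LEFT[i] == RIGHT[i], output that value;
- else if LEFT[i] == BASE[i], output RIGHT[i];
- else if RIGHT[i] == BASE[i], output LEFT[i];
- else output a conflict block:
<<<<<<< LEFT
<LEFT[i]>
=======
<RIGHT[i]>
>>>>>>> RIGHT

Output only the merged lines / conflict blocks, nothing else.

Answer: golf
delta
foxtrot
echo

Derivation:
Final LEFT:  [echo, bravo, charlie, delta]
Final RIGHT: [golf, delta, foxtrot, echo]
i=0: L=echo=BASE, R=golf -> take RIGHT -> golf
i=1: L=bravo=BASE, R=delta -> take RIGHT -> delta
i=2: L=charlie=BASE, R=foxtrot -> take RIGHT -> foxtrot
i=3: L=delta=BASE, R=echo -> take RIGHT -> echo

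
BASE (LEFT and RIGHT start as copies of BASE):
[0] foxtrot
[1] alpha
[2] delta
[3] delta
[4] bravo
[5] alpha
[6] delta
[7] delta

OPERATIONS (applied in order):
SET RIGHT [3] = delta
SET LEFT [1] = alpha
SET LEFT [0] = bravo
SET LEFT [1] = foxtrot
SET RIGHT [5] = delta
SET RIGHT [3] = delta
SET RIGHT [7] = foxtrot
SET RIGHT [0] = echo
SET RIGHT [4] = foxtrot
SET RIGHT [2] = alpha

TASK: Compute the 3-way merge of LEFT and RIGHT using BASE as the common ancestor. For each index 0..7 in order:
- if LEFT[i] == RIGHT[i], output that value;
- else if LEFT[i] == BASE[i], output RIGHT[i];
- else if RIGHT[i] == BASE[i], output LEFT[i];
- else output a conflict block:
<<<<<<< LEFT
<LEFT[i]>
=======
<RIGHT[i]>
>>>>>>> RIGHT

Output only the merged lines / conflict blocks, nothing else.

Final LEFT:  [bravo, foxtrot, delta, delta, bravo, alpha, delta, delta]
Final RIGHT: [echo, alpha, alpha, delta, foxtrot, delta, delta, foxtrot]
i=0: BASE=foxtrot L=bravo R=echo all differ -> CONFLICT
i=1: L=foxtrot, R=alpha=BASE -> take LEFT -> foxtrot
i=2: L=delta=BASE, R=alpha -> take RIGHT -> alpha
i=3: L=delta R=delta -> agree -> delta
i=4: L=bravo=BASE, R=foxtrot -> take RIGHT -> foxtrot
i=5: L=alpha=BASE, R=delta -> take RIGHT -> delta
i=6: L=delta R=delta -> agree -> delta
i=7: L=delta=BASE, R=foxtrot -> take RIGHT -> foxtrot

Answer: <<<<<<< LEFT
bravo
=======
echo
>>>>>>> RIGHT
foxtrot
alpha
delta
foxtrot
delta
delta
foxtrot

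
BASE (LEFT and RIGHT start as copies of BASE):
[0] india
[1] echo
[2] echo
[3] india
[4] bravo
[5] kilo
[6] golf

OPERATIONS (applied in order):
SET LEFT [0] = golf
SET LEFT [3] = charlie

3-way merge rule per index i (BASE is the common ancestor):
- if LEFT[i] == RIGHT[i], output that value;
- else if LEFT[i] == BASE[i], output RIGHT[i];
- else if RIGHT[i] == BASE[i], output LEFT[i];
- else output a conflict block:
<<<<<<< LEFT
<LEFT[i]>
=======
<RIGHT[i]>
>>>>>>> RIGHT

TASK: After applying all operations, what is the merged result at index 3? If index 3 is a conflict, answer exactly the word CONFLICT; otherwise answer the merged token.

Final LEFT:  [golf, echo, echo, charlie, bravo, kilo, golf]
Final RIGHT: [india, echo, echo, india, bravo, kilo, golf]
i=0: L=golf, R=india=BASE -> take LEFT -> golf
i=1: L=echo R=echo -> agree -> echo
i=2: L=echo R=echo -> agree -> echo
i=3: L=charlie, R=india=BASE -> take LEFT -> charlie
i=4: L=bravo R=bravo -> agree -> bravo
i=5: L=kilo R=kilo -> agree -> kilo
i=6: L=golf R=golf -> agree -> golf
Index 3 -> charlie

Answer: charlie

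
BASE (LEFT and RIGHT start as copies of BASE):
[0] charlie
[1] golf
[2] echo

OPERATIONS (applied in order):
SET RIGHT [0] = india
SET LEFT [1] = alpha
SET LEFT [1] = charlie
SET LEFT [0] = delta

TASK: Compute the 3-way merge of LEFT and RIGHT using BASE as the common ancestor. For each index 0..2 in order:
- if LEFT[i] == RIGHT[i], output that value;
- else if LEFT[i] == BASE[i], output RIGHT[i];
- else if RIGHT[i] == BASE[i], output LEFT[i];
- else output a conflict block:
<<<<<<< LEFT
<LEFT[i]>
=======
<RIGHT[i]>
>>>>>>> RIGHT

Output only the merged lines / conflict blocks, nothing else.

Final LEFT:  [delta, charlie, echo]
Final RIGHT: [india, golf, echo]
i=0: BASE=charlie L=delta R=india all differ -> CONFLICT
i=1: L=charlie, R=golf=BASE -> take LEFT -> charlie
i=2: L=echo R=echo -> agree -> echo

Answer: <<<<<<< LEFT
delta
=======
india
>>>>>>> RIGHT
charlie
echo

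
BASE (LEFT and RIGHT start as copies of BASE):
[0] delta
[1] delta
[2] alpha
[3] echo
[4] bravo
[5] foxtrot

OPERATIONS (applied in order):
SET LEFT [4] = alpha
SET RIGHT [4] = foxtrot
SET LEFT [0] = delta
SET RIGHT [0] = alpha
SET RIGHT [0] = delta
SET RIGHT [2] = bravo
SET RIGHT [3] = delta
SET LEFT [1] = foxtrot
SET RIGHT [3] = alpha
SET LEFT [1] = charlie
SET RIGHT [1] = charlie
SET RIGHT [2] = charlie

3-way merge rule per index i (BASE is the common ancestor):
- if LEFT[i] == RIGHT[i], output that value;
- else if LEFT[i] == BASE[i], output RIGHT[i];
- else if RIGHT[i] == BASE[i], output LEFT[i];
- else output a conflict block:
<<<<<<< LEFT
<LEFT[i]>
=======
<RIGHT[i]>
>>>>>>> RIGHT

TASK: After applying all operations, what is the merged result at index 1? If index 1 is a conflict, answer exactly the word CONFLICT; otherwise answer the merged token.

Final LEFT:  [delta, charlie, alpha, echo, alpha, foxtrot]
Final RIGHT: [delta, charlie, charlie, alpha, foxtrot, foxtrot]
i=0: L=delta R=delta -> agree -> delta
i=1: L=charlie R=charlie -> agree -> charlie
i=2: L=alpha=BASE, R=charlie -> take RIGHT -> charlie
i=3: L=echo=BASE, R=alpha -> take RIGHT -> alpha
i=4: BASE=bravo L=alpha R=foxtrot all differ -> CONFLICT
i=5: L=foxtrot R=foxtrot -> agree -> foxtrot
Index 1 -> charlie

Answer: charlie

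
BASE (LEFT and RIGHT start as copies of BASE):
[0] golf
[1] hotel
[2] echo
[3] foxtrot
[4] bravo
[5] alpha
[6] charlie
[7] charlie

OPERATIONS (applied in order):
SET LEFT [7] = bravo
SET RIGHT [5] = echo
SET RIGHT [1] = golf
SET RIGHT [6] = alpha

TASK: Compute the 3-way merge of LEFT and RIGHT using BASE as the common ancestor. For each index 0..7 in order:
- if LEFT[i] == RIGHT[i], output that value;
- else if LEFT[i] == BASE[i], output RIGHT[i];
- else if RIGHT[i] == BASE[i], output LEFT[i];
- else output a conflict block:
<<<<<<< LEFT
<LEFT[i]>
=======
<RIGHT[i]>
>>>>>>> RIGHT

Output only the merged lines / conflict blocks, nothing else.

Answer: golf
golf
echo
foxtrot
bravo
echo
alpha
bravo

Derivation:
Final LEFT:  [golf, hotel, echo, foxtrot, bravo, alpha, charlie, bravo]
Final RIGHT: [golf, golf, echo, foxtrot, bravo, echo, alpha, charlie]
i=0: L=golf R=golf -> agree -> golf
i=1: L=hotel=BASE, R=golf -> take RIGHT -> golf
i=2: L=echo R=echo -> agree -> echo
i=3: L=foxtrot R=foxtrot -> agree -> foxtrot
i=4: L=bravo R=bravo -> agree -> bravo
i=5: L=alpha=BASE, R=echo -> take RIGHT -> echo
i=6: L=charlie=BASE, R=alpha -> take RIGHT -> alpha
i=7: L=bravo, R=charlie=BASE -> take LEFT -> bravo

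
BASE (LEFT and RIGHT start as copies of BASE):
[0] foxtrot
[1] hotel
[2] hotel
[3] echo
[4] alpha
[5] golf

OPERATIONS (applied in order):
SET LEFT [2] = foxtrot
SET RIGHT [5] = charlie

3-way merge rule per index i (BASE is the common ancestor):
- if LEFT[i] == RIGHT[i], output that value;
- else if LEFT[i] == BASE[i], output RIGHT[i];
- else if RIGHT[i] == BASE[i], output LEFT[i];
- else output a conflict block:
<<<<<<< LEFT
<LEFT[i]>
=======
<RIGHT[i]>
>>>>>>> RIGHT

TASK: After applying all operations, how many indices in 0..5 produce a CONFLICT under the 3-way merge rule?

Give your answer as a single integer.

Answer: 0

Derivation:
Final LEFT:  [foxtrot, hotel, foxtrot, echo, alpha, golf]
Final RIGHT: [foxtrot, hotel, hotel, echo, alpha, charlie]
i=0: L=foxtrot R=foxtrot -> agree -> foxtrot
i=1: L=hotel R=hotel -> agree -> hotel
i=2: L=foxtrot, R=hotel=BASE -> take LEFT -> foxtrot
i=3: L=echo R=echo -> agree -> echo
i=4: L=alpha R=alpha -> agree -> alpha
i=5: L=golf=BASE, R=charlie -> take RIGHT -> charlie
Conflict count: 0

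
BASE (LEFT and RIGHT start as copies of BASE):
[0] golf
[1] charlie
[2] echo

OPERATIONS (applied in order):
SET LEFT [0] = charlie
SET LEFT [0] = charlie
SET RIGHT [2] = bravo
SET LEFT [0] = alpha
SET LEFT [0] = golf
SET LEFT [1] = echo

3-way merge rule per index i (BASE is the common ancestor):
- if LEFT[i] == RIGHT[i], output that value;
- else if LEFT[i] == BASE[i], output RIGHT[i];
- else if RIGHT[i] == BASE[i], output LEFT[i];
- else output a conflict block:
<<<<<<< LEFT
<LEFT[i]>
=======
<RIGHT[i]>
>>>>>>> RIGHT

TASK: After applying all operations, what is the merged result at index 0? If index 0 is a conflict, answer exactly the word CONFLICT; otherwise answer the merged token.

Answer: golf

Derivation:
Final LEFT:  [golf, echo, echo]
Final RIGHT: [golf, charlie, bravo]
i=0: L=golf R=golf -> agree -> golf
i=1: L=echo, R=charlie=BASE -> take LEFT -> echo
i=2: L=echo=BASE, R=bravo -> take RIGHT -> bravo
Index 0 -> golf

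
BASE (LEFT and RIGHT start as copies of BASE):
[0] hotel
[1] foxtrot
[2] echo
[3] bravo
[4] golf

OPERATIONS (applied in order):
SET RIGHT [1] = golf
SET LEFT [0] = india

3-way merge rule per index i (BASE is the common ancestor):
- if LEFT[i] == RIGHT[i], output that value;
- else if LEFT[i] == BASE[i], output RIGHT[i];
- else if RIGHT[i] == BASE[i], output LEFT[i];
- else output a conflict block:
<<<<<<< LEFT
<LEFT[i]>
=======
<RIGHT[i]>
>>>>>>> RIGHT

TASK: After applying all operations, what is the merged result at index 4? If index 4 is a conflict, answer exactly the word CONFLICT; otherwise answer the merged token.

Final LEFT:  [india, foxtrot, echo, bravo, golf]
Final RIGHT: [hotel, golf, echo, bravo, golf]
i=0: L=india, R=hotel=BASE -> take LEFT -> india
i=1: L=foxtrot=BASE, R=golf -> take RIGHT -> golf
i=2: L=echo R=echo -> agree -> echo
i=3: L=bravo R=bravo -> agree -> bravo
i=4: L=golf R=golf -> agree -> golf
Index 4 -> golf

Answer: golf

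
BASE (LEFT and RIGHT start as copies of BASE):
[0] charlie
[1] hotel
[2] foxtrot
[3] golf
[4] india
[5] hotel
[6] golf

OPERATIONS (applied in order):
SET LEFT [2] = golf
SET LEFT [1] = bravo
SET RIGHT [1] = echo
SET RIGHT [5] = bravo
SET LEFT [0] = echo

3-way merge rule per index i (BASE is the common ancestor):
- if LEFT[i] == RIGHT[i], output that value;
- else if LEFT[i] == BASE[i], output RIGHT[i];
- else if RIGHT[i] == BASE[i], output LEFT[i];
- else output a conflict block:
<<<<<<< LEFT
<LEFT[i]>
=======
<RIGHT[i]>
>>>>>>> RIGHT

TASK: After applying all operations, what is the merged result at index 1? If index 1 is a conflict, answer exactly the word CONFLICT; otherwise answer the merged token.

Final LEFT:  [echo, bravo, golf, golf, india, hotel, golf]
Final RIGHT: [charlie, echo, foxtrot, golf, india, bravo, golf]
i=0: L=echo, R=charlie=BASE -> take LEFT -> echo
i=1: BASE=hotel L=bravo R=echo all differ -> CONFLICT
i=2: L=golf, R=foxtrot=BASE -> take LEFT -> golf
i=3: L=golf R=golf -> agree -> golf
i=4: L=india R=india -> agree -> india
i=5: L=hotel=BASE, R=bravo -> take RIGHT -> bravo
i=6: L=golf R=golf -> agree -> golf
Index 1 -> CONFLICT

Answer: CONFLICT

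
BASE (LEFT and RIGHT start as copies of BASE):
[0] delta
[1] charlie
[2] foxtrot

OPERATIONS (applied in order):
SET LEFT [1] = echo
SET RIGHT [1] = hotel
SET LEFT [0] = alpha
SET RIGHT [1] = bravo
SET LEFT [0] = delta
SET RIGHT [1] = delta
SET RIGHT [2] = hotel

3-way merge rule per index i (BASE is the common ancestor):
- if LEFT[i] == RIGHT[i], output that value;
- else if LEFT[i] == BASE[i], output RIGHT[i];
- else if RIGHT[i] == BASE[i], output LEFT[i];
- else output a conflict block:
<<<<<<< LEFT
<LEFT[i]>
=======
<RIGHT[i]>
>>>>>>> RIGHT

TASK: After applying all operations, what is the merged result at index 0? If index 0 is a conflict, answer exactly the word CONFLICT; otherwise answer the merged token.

Final LEFT:  [delta, echo, foxtrot]
Final RIGHT: [delta, delta, hotel]
i=0: L=delta R=delta -> agree -> delta
i=1: BASE=charlie L=echo R=delta all differ -> CONFLICT
i=2: L=foxtrot=BASE, R=hotel -> take RIGHT -> hotel
Index 0 -> delta

Answer: delta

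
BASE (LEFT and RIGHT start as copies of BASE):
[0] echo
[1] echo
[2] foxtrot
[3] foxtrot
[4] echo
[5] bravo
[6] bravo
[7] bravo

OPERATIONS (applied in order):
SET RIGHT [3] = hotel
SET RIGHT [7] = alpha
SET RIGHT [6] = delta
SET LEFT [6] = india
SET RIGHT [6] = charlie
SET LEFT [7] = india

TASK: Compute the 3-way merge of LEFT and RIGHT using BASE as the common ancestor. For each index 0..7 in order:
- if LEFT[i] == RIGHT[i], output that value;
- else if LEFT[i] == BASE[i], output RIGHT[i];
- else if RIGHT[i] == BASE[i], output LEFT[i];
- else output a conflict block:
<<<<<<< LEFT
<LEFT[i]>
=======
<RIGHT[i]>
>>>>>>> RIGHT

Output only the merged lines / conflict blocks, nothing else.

Answer: echo
echo
foxtrot
hotel
echo
bravo
<<<<<<< LEFT
india
=======
charlie
>>>>>>> RIGHT
<<<<<<< LEFT
india
=======
alpha
>>>>>>> RIGHT

Derivation:
Final LEFT:  [echo, echo, foxtrot, foxtrot, echo, bravo, india, india]
Final RIGHT: [echo, echo, foxtrot, hotel, echo, bravo, charlie, alpha]
i=0: L=echo R=echo -> agree -> echo
i=1: L=echo R=echo -> agree -> echo
i=2: L=foxtrot R=foxtrot -> agree -> foxtrot
i=3: L=foxtrot=BASE, R=hotel -> take RIGHT -> hotel
i=4: L=echo R=echo -> agree -> echo
i=5: L=bravo R=bravo -> agree -> bravo
i=6: BASE=bravo L=india R=charlie all differ -> CONFLICT
i=7: BASE=bravo L=india R=alpha all differ -> CONFLICT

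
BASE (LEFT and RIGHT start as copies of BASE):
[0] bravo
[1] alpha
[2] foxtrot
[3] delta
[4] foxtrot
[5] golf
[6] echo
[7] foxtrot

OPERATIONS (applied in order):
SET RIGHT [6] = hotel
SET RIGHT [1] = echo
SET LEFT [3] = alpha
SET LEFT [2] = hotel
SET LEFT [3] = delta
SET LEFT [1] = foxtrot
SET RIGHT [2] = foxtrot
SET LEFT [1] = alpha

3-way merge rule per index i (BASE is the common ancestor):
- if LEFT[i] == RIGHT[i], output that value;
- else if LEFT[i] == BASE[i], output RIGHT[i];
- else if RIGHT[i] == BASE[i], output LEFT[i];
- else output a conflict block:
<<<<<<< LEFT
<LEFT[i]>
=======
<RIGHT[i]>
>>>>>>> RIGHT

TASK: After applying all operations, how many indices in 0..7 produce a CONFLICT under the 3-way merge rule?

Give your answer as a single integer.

Answer: 0

Derivation:
Final LEFT:  [bravo, alpha, hotel, delta, foxtrot, golf, echo, foxtrot]
Final RIGHT: [bravo, echo, foxtrot, delta, foxtrot, golf, hotel, foxtrot]
i=0: L=bravo R=bravo -> agree -> bravo
i=1: L=alpha=BASE, R=echo -> take RIGHT -> echo
i=2: L=hotel, R=foxtrot=BASE -> take LEFT -> hotel
i=3: L=delta R=delta -> agree -> delta
i=4: L=foxtrot R=foxtrot -> agree -> foxtrot
i=5: L=golf R=golf -> agree -> golf
i=6: L=echo=BASE, R=hotel -> take RIGHT -> hotel
i=7: L=foxtrot R=foxtrot -> agree -> foxtrot
Conflict count: 0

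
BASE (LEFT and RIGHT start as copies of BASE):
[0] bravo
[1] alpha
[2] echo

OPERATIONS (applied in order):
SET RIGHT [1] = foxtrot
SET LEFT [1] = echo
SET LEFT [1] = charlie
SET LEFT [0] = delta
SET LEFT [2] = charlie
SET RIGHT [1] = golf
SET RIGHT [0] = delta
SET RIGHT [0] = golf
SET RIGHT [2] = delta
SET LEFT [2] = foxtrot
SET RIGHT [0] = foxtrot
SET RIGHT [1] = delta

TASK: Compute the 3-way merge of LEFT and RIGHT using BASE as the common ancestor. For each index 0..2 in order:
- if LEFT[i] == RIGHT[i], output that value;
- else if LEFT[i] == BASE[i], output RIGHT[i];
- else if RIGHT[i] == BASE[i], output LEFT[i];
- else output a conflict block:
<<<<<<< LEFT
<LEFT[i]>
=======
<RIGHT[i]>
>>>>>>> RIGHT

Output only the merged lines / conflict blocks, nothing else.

Final LEFT:  [delta, charlie, foxtrot]
Final RIGHT: [foxtrot, delta, delta]
i=0: BASE=bravo L=delta R=foxtrot all differ -> CONFLICT
i=1: BASE=alpha L=charlie R=delta all differ -> CONFLICT
i=2: BASE=echo L=foxtrot R=delta all differ -> CONFLICT

Answer: <<<<<<< LEFT
delta
=======
foxtrot
>>>>>>> RIGHT
<<<<<<< LEFT
charlie
=======
delta
>>>>>>> RIGHT
<<<<<<< LEFT
foxtrot
=======
delta
>>>>>>> RIGHT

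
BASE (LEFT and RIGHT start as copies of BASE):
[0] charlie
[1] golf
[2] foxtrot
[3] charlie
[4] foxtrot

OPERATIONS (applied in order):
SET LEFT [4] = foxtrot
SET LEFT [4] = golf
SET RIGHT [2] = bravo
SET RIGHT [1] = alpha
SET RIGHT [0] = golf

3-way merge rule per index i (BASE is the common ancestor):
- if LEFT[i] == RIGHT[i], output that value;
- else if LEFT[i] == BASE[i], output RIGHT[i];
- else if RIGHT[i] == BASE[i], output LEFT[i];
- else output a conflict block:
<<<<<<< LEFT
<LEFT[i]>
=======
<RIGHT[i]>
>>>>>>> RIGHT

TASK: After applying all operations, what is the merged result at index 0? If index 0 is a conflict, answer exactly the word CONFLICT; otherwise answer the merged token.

Final LEFT:  [charlie, golf, foxtrot, charlie, golf]
Final RIGHT: [golf, alpha, bravo, charlie, foxtrot]
i=0: L=charlie=BASE, R=golf -> take RIGHT -> golf
i=1: L=golf=BASE, R=alpha -> take RIGHT -> alpha
i=2: L=foxtrot=BASE, R=bravo -> take RIGHT -> bravo
i=3: L=charlie R=charlie -> agree -> charlie
i=4: L=golf, R=foxtrot=BASE -> take LEFT -> golf
Index 0 -> golf

Answer: golf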